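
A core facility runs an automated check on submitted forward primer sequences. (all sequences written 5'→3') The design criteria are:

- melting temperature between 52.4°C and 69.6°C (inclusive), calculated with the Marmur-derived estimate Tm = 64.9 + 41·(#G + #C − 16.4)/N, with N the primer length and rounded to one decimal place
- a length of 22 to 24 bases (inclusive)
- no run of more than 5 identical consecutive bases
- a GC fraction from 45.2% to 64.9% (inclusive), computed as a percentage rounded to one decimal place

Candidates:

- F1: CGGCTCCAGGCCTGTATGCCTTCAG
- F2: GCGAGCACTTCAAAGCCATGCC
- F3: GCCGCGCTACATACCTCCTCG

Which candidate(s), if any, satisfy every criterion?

F2 only.

F1 (25 nt, A=3 T=6 G=7 C=9): Tm = 64.9 + 41·(16 − 16.4)/25 = 64.2°C ✓; length 25, outside 22–24 ✗; longest run = 2 ✓; GC 16/25 = 64.0% ✓ — fails.
F2 (22 nt, A=6 T=3 G=5 C=8): Tm = 64.9 + 41·(13 − 16.4)/22 = 58.6°C ✓; length 22 ✓; longest run = 3 ✓; GC 13/22 = 59.1% ✓ — passes.
F3 (21 nt, A=3 T=4 G=4 C=10): Tm = 64.9 + 41·(14 − 16.4)/21 = 60.2°C ✓; length 21, outside 22–24 ✗; longest run = 2 ✓; GC 14/21 = 66.7%, outside 45.2–64.9% ✗ — fails.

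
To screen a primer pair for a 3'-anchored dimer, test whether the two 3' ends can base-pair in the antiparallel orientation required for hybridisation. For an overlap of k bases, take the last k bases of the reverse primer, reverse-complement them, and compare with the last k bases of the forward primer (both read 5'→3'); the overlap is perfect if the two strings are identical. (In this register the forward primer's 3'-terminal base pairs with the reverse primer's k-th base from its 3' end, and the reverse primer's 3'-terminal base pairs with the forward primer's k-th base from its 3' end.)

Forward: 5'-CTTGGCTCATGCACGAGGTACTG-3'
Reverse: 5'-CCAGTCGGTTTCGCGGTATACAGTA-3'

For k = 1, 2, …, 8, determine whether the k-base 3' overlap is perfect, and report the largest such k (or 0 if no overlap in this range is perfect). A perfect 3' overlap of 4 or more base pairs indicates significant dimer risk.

Longest perfect overlap: 5 complementary base pairs; significant dimer risk (threshold 4).

Last 8 bases (5'→3') — forward …AGGTACTG, reverse …ATACAGTA.
Reverse complement of the reverse primer's last 8 bases: TACTGTAT; its first k bases are the reverse complement of the reverse primer's last k bases, so a perfect k-base overlap needs the forward primer's last k bases to equal them.
Comparing (forward last k vs required): k=1: G vs T ✗; k=2: TG vs TA ✗; k=3: CTG vs TAC ✗; k=4: ACTG vs TACT ✗; k=5: TACTG vs TACTG ✓; k=6: GTACTG vs TACTGT ✗; k=7: GGTACTG vs TACTGTA ✗; k=8: AGGTACTG vs TACTGTAT ✗.
Only k = 5 is perfect, so the longest perfect 3' overlap is 5.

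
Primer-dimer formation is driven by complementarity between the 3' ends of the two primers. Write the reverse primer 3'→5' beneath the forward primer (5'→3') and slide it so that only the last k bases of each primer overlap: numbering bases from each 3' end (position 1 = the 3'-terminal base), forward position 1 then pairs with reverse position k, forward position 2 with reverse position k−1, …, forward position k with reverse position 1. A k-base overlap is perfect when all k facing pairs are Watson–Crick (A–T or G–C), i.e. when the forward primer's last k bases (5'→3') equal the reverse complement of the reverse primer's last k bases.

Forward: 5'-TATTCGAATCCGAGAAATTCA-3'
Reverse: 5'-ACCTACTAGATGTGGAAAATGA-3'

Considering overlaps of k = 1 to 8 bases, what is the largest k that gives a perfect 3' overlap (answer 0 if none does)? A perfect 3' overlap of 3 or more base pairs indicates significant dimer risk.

Last 8 bases (5'→3') — forward …GAAATTCA, reverse …GAAAATGA.
Reverse complement of the reverse primer's last 8 bases: TCATTTTC; its first k bases are the reverse complement of the reverse primer's last k bases, so a perfect k-base overlap needs the forward primer's last k bases to equal them.
Comparing (forward last k vs required): k=1: A vs T ✗; k=2: CA vs TC ✗; k=3: TCA vs TCA ✓; k=4: TTCA vs TCAT ✗; k=5: ATTCA vs TCATT ✗; k=6: AATTCA vs TCATTT ✗; k=7: AAATTCA vs TCATTTT ✗; k=8: GAAATTCA vs TCATTTTC ✗.
Only k = 3 is perfect, so the longest perfect 3' overlap is 3.

Longest perfect overlap: 3 complementary base pairs; significant dimer risk (threshold 3).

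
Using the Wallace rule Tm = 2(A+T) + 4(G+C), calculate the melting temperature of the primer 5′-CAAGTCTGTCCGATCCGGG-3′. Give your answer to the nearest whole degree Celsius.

Base counts: A=3, T=4, G=6, C=6 (length 19).
Tm = 2·(3+4) + 4·(6+6) = 2·7 + 4·12 = 14 + 48 = 62°C.

62°C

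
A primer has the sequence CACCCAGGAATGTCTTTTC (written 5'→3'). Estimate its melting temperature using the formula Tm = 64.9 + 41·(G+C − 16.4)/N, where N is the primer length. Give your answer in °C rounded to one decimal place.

Base counts: A=4, T=6, G=3, C=6; G+C = 9, N = 19.
Tm = 64.9 + 41·(9 − 16.4)/19 = 64.9 + -303.40/19 = 48.9°C.

48.9°C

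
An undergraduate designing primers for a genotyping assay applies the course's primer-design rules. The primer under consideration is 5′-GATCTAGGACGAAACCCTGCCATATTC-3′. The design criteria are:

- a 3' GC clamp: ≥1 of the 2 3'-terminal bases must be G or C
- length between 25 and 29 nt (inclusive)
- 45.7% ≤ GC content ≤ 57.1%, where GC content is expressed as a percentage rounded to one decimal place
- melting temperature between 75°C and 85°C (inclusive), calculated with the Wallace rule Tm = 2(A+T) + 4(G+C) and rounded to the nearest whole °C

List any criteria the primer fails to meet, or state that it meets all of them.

Meets all criteria.

Base counts: A=8, T=6, G=5, C=8 (length 27).
GC clamp: 3' end TC has 1 G/C ✓
length: length 27 ✓
GC content: GC 13/27 = 48.1% ✓
Tm: Tm = 2·14 + 4·13 = 80°C ✓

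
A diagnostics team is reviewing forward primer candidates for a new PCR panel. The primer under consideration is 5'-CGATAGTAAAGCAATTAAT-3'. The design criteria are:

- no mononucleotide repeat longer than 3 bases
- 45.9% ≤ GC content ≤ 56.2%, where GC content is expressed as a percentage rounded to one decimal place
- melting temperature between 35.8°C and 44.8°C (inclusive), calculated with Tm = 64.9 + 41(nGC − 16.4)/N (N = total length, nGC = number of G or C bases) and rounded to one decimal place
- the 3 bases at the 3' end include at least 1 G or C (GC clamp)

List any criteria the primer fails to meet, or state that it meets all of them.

Fails: GC content, GC clamp.

Base counts: A=9, T=5, G=3, C=2 (length 19).
homopolymer run: longest run = 3 ✓
GC content: GC 5/19 = 26.3%, outside 45.9–56.2% ✗
Tm: Tm = 64.9 + 41·(5 − 16.4)/19 = 40.3°C ✓
GC clamp: 3' end AAT has 0 G/C, need ≥1 ✗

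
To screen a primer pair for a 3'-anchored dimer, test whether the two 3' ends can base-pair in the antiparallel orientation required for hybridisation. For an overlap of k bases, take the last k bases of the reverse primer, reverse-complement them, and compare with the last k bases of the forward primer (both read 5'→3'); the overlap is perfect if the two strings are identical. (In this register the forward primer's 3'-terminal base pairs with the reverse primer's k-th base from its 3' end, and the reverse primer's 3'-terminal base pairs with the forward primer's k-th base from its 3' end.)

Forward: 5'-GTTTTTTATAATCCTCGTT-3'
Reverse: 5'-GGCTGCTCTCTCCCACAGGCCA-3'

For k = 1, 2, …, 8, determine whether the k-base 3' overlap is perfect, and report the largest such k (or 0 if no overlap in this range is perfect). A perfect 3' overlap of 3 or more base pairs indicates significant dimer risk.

Longest perfect overlap: 1 complementary base pair; below the dimer-risk threshold (threshold 3).

Last 8 bases (5'→3') — forward …TCCTCGTT, reverse …ACAGGCCA.
Reverse complement of the reverse primer's last 8 bases: TGGCCTGT; its first k bases are the reverse complement of the reverse primer's last k bases, so a perfect k-base overlap needs the forward primer's last k bases to equal them.
Comparing (forward last k vs required): k=1: T vs T ✓; k=2: TT vs TG ✗; k=3: GTT vs TGG ✗; k=4: CGTT vs TGGC ✗; k=5: TCGTT vs TGGCC ✗; k=6: CTCGTT vs TGGCCT ✗; k=7: CCTCGTT vs TGGCCTG ✗; k=8: TCCTCGTT vs TGGCCTGT ✗.
Only k = 1 is perfect, so the longest perfect 3' overlap is 1.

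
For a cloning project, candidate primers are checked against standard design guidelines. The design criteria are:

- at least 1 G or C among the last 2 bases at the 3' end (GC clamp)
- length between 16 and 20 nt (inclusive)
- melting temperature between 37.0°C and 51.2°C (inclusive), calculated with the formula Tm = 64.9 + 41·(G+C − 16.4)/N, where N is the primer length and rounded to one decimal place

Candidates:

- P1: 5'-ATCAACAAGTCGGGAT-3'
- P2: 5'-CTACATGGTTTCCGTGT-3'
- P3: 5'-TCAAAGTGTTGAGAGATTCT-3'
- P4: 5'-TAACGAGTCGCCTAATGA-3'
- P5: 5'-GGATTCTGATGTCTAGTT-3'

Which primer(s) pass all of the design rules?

P2, P3 and P4.

P1 (16 nt, A=6 T=3 G=4 C=3): 3' end AT has 0 G/C, need ≥1 ✗; length 16 ✓; Tm = 64.9 + 41·(7 − 16.4)/16 = 40.8°C ✓ — fails.
P2 (17 nt, A=2 T=7 G=4 C=4): 3' end GT has 1 G/C ✓; length 17 ✓; Tm = 64.9 + 41·(8 − 16.4)/17 = 44.6°C ✓ — passes.
P3 (20 nt, A=6 T=7 G=5 C=2): 3' end CT has 1 G/C ✓; length 20 ✓; Tm = 64.9 + 41·(7 − 16.4)/20 = 45.6°C ✓ — passes.
P4 (18 nt, A=6 T=4 G=4 C=4): 3' end GA has 1 G/C ✓; length 18 ✓; Tm = 64.9 + 41·(8 − 16.4)/18 = 45.8°C ✓ — passes.
P5 (18 nt, A=3 T=8 G=5 C=2): 3' end TT has 0 G/C, need ≥1 ✗; length 18 ✓; Tm = 64.9 + 41·(7 − 16.4)/18 = 43.5°C ✓ — fails.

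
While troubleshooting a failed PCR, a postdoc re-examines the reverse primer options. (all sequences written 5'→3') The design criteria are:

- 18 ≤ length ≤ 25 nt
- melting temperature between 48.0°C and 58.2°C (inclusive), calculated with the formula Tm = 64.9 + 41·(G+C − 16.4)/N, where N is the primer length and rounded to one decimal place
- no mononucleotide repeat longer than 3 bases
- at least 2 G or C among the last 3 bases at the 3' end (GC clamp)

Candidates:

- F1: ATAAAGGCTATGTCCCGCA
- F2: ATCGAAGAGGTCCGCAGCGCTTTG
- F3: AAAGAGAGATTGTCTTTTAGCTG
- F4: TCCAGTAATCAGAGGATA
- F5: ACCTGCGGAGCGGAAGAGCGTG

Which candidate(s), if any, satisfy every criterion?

F1 only.

F1 (19 nt, A=6 T=4 G=4 C=5): length 19 ✓; Tm = 64.9 + 41·(9 − 16.4)/19 = 48.9°C ✓; longest run = 3 ✓; 3' end GCA has 2 G/C ✓ — passes.
F2 (24 nt, A=5 T=5 G=8 C=6): length 24 ✓; Tm = 64.9 + 41·(14 − 16.4)/24 = 60.8°C, outside 48.0–58.2°C ✗; longest run = 3 ✓; 3' end TTG has 1 G/C, need ≥2 ✗ — fails.
F3 (23 nt, A=7 T=8 G=6 C=2): length 23 ✓; Tm = 64.9 + 41·(8 − 16.4)/23 = 49.9°C ✓; longest run = 4, exceeds 3 ✗; 3' end CTG has 2 G/C ✓ — fails.
F4 (18 nt, A=7 T=4 G=4 C=3): length 18 ✓; Tm = 64.9 + 41·(7 − 16.4)/18 = 43.5°C, outside 48.0–58.2°C ✗; longest run = 2 ✓; 3' end ATA has 0 G/C, need ≥2 ✗ — fails.
F5 (22 nt, A=5 T=2 G=10 C=5): length 22 ✓; Tm = 64.9 + 41·(15 − 16.4)/22 = 62.3°C, outside 48.0–58.2°C ✗; longest run = 2 ✓; 3' end GTG has 2 G/C ✓ — fails.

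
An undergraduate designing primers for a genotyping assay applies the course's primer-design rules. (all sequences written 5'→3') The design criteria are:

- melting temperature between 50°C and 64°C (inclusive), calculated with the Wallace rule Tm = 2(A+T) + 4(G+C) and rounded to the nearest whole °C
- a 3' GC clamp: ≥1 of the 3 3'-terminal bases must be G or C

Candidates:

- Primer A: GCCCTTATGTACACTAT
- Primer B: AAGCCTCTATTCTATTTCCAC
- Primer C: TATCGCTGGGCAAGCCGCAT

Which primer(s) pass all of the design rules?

Primer A (17 nt, A=4 T=6 G=2 C=5): Tm = 2·10 + 4·7 = 48°C, outside 50–64°C ✗; 3' end TAT has 0 G/C, need ≥1 ✗ — fails.
Primer B (21 nt, A=5 T=8 G=1 C=7): Tm = 2·13 + 4·8 = 58°C ✓; 3' end CAC has 2 G/C ✓ — passes.
Primer C (20 nt, A=4 T=4 G=6 C=6): Tm = 2·8 + 4·12 = 64°C ✓; 3' end CAT has 1 G/C ✓ — passes.

Primer B and Primer C.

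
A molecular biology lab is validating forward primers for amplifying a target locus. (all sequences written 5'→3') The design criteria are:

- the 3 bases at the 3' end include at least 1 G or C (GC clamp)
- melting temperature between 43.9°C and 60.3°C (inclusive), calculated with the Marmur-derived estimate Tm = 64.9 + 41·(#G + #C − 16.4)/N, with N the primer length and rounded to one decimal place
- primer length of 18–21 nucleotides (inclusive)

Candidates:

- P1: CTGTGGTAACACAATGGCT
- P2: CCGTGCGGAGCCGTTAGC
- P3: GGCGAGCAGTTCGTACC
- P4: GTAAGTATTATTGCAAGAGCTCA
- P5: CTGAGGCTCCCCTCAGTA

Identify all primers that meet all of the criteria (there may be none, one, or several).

P1 (19 nt, A=5 T=5 G=5 C=4): 3' end GCT has 2 G/C ✓; Tm = 64.9 + 41·(9 − 16.4)/19 = 48.9°C ✓; length 19 ✓ — passes.
P2 (18 nt, A=2 T=3 G=7 C=6): 3' end AGC has 2 G/C ✓; Tm = 64.9 + 41·(13 − 16.4)/18 = 57.2°C ✓; length 18 ✓ — passes.
P3 (17 nt, A=3 T=3 G=6 C=5): 3' end ACC has 2 G/C ✓; Tm = 64.9 + 41·(11 − 16.4)/17 = 51.9°C ✓; length 17, outside 18–21 ✗ — fails.
P4 (23 nt, A=8 T=7 G=5 C=3): 3' end TCA has 1 G/C ✓; Tm = 64.9 + 41·(8 − 16.4)/23 = 49.9°C ✓; length 23, outside 18–21 ✗ — fails.
P5 (18 nt, A=3 T=4 G=4 C=7): 3' end GTA has 1 G/C ✓; Tm = 64.9 + 41·(11 − 16.4)/18 = 52.6°C ✓; length 18 ✓ — passes.

P1, P2 and P5.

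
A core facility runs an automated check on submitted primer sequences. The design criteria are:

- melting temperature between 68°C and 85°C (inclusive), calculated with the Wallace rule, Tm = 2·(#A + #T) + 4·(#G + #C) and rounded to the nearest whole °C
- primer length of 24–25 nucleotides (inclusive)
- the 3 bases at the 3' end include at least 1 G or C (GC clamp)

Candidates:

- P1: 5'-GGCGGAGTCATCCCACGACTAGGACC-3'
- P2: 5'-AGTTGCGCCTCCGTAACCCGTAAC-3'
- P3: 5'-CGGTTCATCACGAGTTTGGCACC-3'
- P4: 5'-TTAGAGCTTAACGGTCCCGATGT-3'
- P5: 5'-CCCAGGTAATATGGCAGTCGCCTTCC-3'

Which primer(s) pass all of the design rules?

P1 (26 nt, A=6 T=3 G=8 C=9): Tm = 2·9 + 4·17 = 86°C, outside 68–85°C ✗; length 26, outside 24–25 ✗; 3' end ACC has 2 G/C ✓ — fails.
P2 (24 nt, A=5 T=5 G=5 C=9): Tm = 2·10 + 4·14 = 76°C ✓; length 24 ✓; 3' end AAC has 1 G/C ✓ — passes.
P3 (23 nt, A=4 T=6 G=6 C=7): Tm = 2·10 + 4·13 = 72°C ✓; length 23, outside 24–25 ✗; 3' end ACC has 2 G/C ✓ — fails.
P4 (23 nt, A=5 T=7 G=6 C=5): Tm = 2·12 + 4·11 = 68°C ✓; length 23, outside 24–25 ✗; 3' end TGT has 1 G/C ✓ — fails.
P5 (26 nt, A=5 T=6 G=6 C=9): Tm = 2·11 + 4·15 = 82°C ✓; length 26, outside 24–25 ✗; 3' end TCC has 2 G/C ✓ — fails.

P2 only.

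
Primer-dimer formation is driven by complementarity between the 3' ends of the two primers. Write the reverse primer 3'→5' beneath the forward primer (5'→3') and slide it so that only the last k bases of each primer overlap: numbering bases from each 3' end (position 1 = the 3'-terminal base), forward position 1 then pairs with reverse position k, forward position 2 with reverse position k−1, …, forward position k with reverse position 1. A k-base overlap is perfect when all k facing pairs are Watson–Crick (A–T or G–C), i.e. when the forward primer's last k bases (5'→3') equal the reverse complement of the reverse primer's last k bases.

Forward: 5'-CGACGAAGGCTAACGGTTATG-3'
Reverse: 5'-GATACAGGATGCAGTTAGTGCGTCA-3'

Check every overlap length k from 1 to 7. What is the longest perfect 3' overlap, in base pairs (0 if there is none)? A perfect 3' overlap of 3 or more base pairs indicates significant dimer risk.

Last 7 bases (5'→3') — forward …GGTTATG, reverse …TGCGTCA.
Reverse complement of the reverse primer's last 7 bases: TGACGCA; its first k bases are the reverse complement of the reverse primer's last k bases, so a perfect k-base overlap needs the forward primer's last k bases to equal them.
Comparing (forward last k vs required): k=1: G vs T ✗; k=2: TG vs TG ✓; k=3: ATG vs TGA ✗; k=4: TATG vs TGAC ✗; k=5: TTATG vs TGACG ✗; k=6: GTTATG vs TGACGC ✗; k=7: GGTTATG vs TGACGCA ✗.
Only k = 2 is perfect, so the longest perfect 3' overlap is 2.

Longest perfect overlap: 2 complementary base pairs; below the dimer-risk threshold (threshold 3).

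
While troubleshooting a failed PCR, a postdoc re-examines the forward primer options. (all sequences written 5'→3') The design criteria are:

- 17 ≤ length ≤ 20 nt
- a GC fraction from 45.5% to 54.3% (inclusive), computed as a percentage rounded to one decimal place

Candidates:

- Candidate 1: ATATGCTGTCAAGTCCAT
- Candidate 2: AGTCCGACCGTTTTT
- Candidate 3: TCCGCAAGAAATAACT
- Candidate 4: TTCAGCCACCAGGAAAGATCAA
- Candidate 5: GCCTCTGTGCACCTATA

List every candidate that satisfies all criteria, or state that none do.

Candidate 1 (18 nt, A=5 T=6 G=3 C=4): length 18 ✓; GC 7/18 = 38.9%, outside 45.5–54.3% ✗ — fails.
Candidate 2 (15 nt, A=2 T=6 G=3 C=4): length 15, outside 17–20 ✗; GC 7/15 = 46.7% ✓ — fails.
Candidate 3 (16 nt, A=7 T=3 G=2 C=4): length 16, outside 17–20 ✗; GC 6/16 = 37.5%, outside 45.5–54.3% ✗ — fails.
Candidate 4 (22 nt, A=9 T=3 G=4 C=6): length 22, outside 17–20 ✗; GC 10/22 = 45.5% ✓ — fails.
Candidate 5 (17 nt, A=3 T=5 G=3 C=6): length 17 ✓; GC 9/17 = 52.9% ✓ — passes.

Candidate 5 only.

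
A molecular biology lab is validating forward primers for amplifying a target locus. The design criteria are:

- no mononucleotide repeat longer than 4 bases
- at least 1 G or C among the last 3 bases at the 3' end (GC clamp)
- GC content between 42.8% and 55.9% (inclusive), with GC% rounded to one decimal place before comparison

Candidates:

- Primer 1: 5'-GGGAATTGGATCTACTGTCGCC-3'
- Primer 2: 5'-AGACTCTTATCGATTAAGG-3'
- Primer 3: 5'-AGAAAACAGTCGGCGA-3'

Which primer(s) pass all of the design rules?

Primer 1 and Primer 3.

Primer 1 (22 nt, A=4 T=6 G=7 C=5): longest run = 3 ✓; 3' end GCC has 3 G/C ✓; GC 12/22 = 54.5% ✓ — passes.
Primer 2 (19 nt, A=6 T=6 G=4 C=3): longest run = 2 ✓; 3' end AGG has 2 G/C ✓; GC 7/19 = 36.8%, outside 42.8–55.9% ✗ — fails.
Primer 3 (16 nt, A=7 T=1 G=5 C=3): longest run = 4 ✓; 3' end CGA has 2 G/C ✓; GC 8/16 = 50.0% ✓ — passes.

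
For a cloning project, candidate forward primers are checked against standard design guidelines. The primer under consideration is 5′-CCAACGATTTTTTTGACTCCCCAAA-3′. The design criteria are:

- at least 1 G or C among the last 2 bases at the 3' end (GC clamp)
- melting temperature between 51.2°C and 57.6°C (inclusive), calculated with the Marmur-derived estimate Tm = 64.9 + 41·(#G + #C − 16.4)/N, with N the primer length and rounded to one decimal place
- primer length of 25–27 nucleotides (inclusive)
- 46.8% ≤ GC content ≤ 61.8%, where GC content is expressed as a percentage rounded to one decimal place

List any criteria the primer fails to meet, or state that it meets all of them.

Fails: GC clamp, GC content.

Base counts: A=7, T=8, G=2, C=8 (length 25).
GC clamp: 3' end AA has 0 G/C, need ≥1 ✗
Tm: Tm = 64.9 + 41·(10 − 16.4)/25 = 54.4°C ✓
length: length 25 ✓
GC content: GC 10/25 = 40.0%, outside 46.8–61.8% ✗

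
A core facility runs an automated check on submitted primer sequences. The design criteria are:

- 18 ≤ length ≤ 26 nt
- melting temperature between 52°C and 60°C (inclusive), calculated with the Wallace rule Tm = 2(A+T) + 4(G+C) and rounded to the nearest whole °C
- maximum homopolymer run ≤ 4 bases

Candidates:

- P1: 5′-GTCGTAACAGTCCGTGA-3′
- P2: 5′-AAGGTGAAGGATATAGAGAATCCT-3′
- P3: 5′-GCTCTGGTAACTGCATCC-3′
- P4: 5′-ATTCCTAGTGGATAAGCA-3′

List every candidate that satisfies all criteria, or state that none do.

P1 (17 nt, A=4 T=4 G=5 C=4): length 17, outside 18–26 ✗; Tm = 2·8 + 4·9 = 52°C ✓; longest run = 2 ✓ — fails.
P2 (24 nt, A=10 T=5 G=7 C=2): length 24 ✓; Tm = 2·15 + 4·9 = 66°C, outside 52–60°C ✗; longest run = 2 ✓ — fails.
P3 (18 nt, A=3 T=5 G=4 C=6): length 18 ✓; Tm = 2·8 + 4·10 = 56°C ✓; longest run = 2 ✓ — passes.
P4 (18 nt, A=6 T=5 G=4 C=3): length 18 ✓; Tm = 2·11 + 4·7 = 50°C, outside 52–60°C ✗; longest run = 2 ✓ — fails.

P3 only.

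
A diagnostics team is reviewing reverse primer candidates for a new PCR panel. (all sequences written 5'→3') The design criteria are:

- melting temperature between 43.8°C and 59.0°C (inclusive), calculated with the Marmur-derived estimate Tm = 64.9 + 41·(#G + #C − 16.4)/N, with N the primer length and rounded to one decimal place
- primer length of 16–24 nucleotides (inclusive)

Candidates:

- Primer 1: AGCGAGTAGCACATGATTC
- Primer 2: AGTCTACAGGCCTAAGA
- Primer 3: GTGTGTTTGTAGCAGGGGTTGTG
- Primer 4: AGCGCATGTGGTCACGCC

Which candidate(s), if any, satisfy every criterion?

Primer 1, Primer 2, Primer 3 and Primer 4.

Primer 1 (19 nt, A=6 T=4 G=5 C=4): Tm = 64.9 + 41·(9 − 16.4)/19 = 48.9°C ✓; length 19 ✓ — passes.
Primer 2 (17 nt, A=6 T=3 G=4 C=4): Tm = 64.9 + 41·(8 − 16.4)/17 = 44.6°C ✓; length 17 ✓ — passes.
Primer 3 (23 nt, A=2 T=9 G=11 C=1): Tm = 64.9 + 41·(12 − 16.4)/23 = 57.1°C ✓; length 23 ✓ — passes.
Primer 4 (18 nt, A=3 T=3 G=6 C=6): Tm = 64.9 + 41·(12 − 16.4)/18 = 54.9°C ✓; length 18 ✓ — passes.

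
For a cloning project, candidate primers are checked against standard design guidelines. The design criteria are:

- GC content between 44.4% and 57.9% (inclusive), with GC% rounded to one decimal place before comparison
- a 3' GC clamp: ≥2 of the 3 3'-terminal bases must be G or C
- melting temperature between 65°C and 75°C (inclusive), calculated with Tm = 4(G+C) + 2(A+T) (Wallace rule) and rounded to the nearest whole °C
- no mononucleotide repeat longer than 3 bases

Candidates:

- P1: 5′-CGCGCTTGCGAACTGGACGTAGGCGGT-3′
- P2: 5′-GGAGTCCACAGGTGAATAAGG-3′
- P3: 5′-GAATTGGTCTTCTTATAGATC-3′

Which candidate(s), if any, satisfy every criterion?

None of the candidates satisfy all criteria.

P1 (27 nt, A=4 T=5 G=11 C=7): GC 18/27 = 66.7%, outside 44.4–57.9% ✗; 3' end GGT has 2 G/C ✓; Tm = 2·9 + 4·18 = 90°C, outside 65–75°C ✗; longest run = 2 ✓ — fails.
P2 (21 nt, A=7 T=3 G=8 C=3): GC 11/21 = 52.4% ✓; 3' end AGG has 2 G/C ✓; Tm = 2·10 + 4·11 = 64°C, outside 65–75°C ✗; longest run = 2 ✓ — fails.
P3 (21 nt, A=5 T=9 G=4 C=3): GC 7/21 = 33.3%, outside 44.4–57.9% ✗; 3' end ATC has 1 G/C, need ≥2 ✗; Tm = 2·14 + 4·7 = 56°C, outside 65–75°C ✗; longest run = 2 ✓ — fails.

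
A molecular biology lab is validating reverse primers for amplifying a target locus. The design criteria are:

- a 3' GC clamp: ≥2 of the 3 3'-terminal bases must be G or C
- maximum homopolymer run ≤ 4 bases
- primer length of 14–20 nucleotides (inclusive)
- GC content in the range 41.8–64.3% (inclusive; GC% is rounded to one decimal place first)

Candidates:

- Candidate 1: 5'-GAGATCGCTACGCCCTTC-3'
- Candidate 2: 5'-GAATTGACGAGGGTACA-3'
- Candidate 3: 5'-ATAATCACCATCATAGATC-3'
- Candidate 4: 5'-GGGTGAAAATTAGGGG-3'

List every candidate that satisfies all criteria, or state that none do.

Candidate 1 (18 nt, A=3 T=4 G=4 C=7): 3' end TTC has 1 G/C, need ≥2 ✗; longest run = 3 ✓; length 18 ✓; GC 11/18 = 61.1% ✓ — fails.
Candidate 2 (17 nt, A=6 T=3 G=6 C=2): 3' end ACA has 1 G/C, need ≥2 ✗; longest run = 3 ✓; length 17 ✓; GC 8/17 = 47.1% ✓ — fails.
Candidate 3 (19 nt, A=8 T=5 G=1 C=5): 3' end ATC has 1 G/C, need ≥2 ✗; longest run = 2 ✓; length 19 ✓; GC 6/19 = 31.6%, outside 41.8–64.3% ✗ — fails.
Candidate 4 (16 nt, A=5 T=3 G=8 C=0): 3' end GGG has 3 G/C ✓; longest run = 4 ✓; length 16 ✓; GC 8/16 = 50.0% ✓ — passes.

Candidate 4 only.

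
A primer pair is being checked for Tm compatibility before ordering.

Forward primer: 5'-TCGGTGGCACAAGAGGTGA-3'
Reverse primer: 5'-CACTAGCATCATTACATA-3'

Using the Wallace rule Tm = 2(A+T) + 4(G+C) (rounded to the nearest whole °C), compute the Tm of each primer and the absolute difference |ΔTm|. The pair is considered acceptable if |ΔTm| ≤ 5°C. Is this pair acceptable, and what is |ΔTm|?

|ΔTm| = 12°C; the pair is not acceptable.

Forward: A=5 T=3 G=8 C=3 → Tm = 2·8 + 4·11 = 60°C.
Reverse: A=7 T=5 G=1 C=5 → Tm = 2·12 + 4·6 = 48°C.
|ΔTm| = |60 − 48| = 12°C, > 5°C.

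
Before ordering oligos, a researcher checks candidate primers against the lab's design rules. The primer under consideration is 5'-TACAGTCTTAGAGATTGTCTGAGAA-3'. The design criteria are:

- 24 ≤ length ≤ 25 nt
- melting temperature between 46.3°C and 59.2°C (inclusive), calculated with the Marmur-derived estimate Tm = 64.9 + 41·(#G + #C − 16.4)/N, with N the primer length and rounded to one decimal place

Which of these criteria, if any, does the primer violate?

Meets all criteria.

Base counts: A=8, T=8, G=6, C=3 (length 25).
length: length 25 ✓
Tm: Tm = 64.9 + 41·(9 − 16.4)/25 = 52.8°C ✓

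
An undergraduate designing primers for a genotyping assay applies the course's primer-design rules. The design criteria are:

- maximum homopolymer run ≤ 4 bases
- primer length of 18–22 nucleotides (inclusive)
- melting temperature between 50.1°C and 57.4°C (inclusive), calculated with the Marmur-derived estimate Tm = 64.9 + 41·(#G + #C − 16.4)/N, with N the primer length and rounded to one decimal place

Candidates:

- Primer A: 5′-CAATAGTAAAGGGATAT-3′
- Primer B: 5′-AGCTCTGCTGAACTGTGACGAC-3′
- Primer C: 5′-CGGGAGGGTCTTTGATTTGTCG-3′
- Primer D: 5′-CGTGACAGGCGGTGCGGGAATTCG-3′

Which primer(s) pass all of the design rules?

Primer A (17 nt, A=8 T=4 G=4 C=1): longest run = 3 ✓; length 17, outside 18–22 ✗; Tm = 64.9 + 41·(5 − 16.4)/17 = 37.4°C, outside 50.1–57.4°C ✗ — fails.
Primer B (22 nt, A=5 T=5 G=6 C=6): longest run = 2 ✓; length 22 ✓; Tm = 64.9 + 41·(12 − 16.4)/22 = 56.7°C ✓ — passes.
Primer C (22 nt, A=2 T=8 G=9 C=3): longest run = 3 ✓; length 22 ✓; Tm = 64.9 + 41·(12 − 16.4)/22 = 56.7°C ✓ — passes.
Primer D (24 nt, A=4 T=4 G=11 C=5): longest run = 3 ✓; length 24, outside 18–22 ✗; Tm = 64.9 + 41·(16 − 16.4)/24 = 64.2°C, outside 50.1–57.4°C ✗ — fails.

Primer B and Primer C.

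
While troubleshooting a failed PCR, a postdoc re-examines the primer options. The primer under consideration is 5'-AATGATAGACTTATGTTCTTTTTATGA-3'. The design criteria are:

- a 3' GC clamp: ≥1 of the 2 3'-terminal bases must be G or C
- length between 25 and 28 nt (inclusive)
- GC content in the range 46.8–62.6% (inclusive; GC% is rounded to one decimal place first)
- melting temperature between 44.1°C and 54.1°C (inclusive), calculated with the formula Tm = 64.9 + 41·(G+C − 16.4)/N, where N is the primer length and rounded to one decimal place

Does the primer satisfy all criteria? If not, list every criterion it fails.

Fails: GC content.

Base counts: A=8, T=13, G=4, C=2 (length 27).
GC clamp: 3' end GA has 1 G/C ✓
length: length 27 ✓
GC content: GC 6/27 = 22.2%, outside 46.8–62.6% ✗
Tm: Tm = 64.9 + 41·(6 − 16.4)/27 = 49.1°C ✓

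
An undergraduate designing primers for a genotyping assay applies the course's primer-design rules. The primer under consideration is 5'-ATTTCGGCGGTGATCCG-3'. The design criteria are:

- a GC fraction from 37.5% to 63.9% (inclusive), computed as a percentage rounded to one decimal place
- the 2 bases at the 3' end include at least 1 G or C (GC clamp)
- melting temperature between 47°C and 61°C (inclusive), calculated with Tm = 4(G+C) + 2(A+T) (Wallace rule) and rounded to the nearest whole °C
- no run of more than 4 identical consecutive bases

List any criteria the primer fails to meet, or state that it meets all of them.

Meets all criteria.

Base counts: A=2, T=5, G=6, C=4 (length 17).
GC content: GC 10/17 = 58.8% ✓
GC clamp: 3' end CG has 2 G/C ✓
Tm: Tm = 2·7 + 4·10 = 54°C ✓
homopolymer run: longest run = 3 ✓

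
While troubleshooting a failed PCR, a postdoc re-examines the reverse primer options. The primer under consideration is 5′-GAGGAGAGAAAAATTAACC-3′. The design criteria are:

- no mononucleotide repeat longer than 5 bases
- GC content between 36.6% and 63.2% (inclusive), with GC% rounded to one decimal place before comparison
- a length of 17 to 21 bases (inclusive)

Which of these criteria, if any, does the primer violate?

Meets all criteria.

Base counts: A=10, T=2, G=5, C=2 (length 19).
homopolymer run: longest run = 5 ✓
GC content: GC 7/19 = 36.8% ✓
length: length 19 ✓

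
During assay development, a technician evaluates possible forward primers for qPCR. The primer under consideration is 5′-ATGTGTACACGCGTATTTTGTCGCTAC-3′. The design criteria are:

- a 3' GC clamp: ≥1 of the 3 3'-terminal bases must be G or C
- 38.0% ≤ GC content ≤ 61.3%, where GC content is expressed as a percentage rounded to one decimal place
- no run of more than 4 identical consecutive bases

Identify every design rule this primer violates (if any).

Meets all criteria.

Base counts: A=5, T=10, G=6, C=6 (length 27).
GC clamp: 3' end TAC has 1 G/C ✓
GC content: GC 12/27 = 44.4% ✓
homopolymer run: longest run = 4 ✓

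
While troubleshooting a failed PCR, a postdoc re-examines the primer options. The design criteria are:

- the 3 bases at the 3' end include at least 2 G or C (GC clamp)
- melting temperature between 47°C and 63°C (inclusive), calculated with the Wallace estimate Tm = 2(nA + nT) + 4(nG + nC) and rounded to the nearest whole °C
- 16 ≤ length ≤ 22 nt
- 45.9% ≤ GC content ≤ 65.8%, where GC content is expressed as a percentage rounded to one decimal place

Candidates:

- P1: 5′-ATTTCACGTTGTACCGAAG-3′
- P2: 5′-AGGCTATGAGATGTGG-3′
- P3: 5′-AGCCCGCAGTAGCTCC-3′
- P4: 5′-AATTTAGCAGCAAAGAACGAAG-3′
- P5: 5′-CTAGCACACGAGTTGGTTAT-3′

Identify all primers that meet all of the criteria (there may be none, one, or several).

P1 (19 nt, A=5 T=6 G=4 C=4): 3' end AAG has 1 G/C, need ≥2 ✗; Tm = 2·11 + 4·8 = 54°C ✓; length 19 ✓; GC 8/19 = 42.1%, outside 45.9–65.8% ✗ — fails.
P2 (16 nt, A=4 T=4 G=7 C=1): 3' end TGG has 2 G/C ✓; Tm = 2·8 + 4·8 = 48°C ✓; length 16 ✓; GC 8/16 = 50.0% ✓ — passes.
P3 (16 nt, A=3 T=2 G=4 C=7): 3' end TCC has 2 G/C ✓; Tm = 2·5 + 4·11 = 54°C ✓; length 16 ✓; GC 11/16 = 68.8%, outside 45.9–65.8% ✗ — fails.
P4 (22 nt, A=11 T=3 G=5 C=3): 3' end AAG has 1 G/C, need ≥2 ✗; Tm = 2·14 + 4·8 = 60°C ✓; length 22 ✓; GC 8/22 = 36.4%, outside 45.9–65.8% ✗ — fails.
P5 (20 nt, A=5 T=6 G=5 C=4): 3' end TAT has 0 G/C, need ≥2 ✗; Tm = 2·11 + 4·9 = 58°C ✓; length 20 ✓; GC 9/20 = 45.0%, outside 45.9–65.8% ✗ — fails.

P2 only.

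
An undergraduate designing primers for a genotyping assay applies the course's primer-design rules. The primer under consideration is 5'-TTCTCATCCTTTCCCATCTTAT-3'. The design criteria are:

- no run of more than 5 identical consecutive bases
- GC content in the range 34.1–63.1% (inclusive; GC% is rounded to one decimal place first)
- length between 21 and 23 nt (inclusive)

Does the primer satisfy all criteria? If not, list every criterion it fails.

Base counts: A=3, T=11, G=0, C=8 (length 22).
homopolymer run: longest run = 3 ✓
GC content: GC 8/22 = 36.4% ✓
length: length 22 ✓

Meets all criteria.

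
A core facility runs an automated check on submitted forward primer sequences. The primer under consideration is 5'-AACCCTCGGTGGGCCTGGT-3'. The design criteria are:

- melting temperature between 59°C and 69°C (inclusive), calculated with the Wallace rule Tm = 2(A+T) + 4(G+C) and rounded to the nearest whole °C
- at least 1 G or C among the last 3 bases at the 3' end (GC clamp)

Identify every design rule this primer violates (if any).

Meets all criteria.

Base counts: A=2, T=4, G=7, C=6 (length 19).
Tm: Tm = 2·6 + 4·13 = 64°C ✓
GC clamp: 3' end GGT has 2 G/C ✓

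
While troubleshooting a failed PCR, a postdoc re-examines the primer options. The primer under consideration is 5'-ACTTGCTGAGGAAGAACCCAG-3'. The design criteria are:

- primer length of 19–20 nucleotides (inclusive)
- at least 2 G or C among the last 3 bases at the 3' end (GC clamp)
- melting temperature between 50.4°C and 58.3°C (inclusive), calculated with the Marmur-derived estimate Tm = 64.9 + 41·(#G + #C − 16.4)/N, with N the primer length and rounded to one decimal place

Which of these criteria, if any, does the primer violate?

Fails: length.

Base counts: A=7, T=3, G=6, C=5 (length 21).
length: length 21, outside 19–20 ✗
GC clamp: 3' end CAG has 2 G/C ✓
Tm: Tm = 64.9 + 41·(11 − 16.4)/21 = 54.4°C ✓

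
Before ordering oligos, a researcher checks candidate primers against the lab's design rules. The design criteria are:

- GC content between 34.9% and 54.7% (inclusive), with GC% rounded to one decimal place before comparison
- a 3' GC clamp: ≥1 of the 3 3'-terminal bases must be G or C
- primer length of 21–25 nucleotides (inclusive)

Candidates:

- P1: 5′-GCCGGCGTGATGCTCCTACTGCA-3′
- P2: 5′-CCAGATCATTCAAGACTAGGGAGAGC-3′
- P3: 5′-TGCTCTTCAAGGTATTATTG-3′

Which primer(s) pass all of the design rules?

P1 (23 nt, A=3 T=5 G=7 C=8): GC 15/23 = 65.2%, outside 34.9–54.7% ✗; 3' end GCA has 2 G/C ✓; length 23 ✓ — fails.
P2 (26 nt, A=9 T=4 G=7 C=6): GC 13/26 = 50.0% ✓; 3' end AGC has 2 G/C ✓; length 26, outside 21–25 ✗ — fails.
P3 (20 nt, A=4 T=9 G=4 C=3): GC 7/20 = 35.0% ✓; 3' end TTG has 1 G/C ✓; length 20, outside 21–25 ✗ — fails.

None of the candidates satisfy all criteria.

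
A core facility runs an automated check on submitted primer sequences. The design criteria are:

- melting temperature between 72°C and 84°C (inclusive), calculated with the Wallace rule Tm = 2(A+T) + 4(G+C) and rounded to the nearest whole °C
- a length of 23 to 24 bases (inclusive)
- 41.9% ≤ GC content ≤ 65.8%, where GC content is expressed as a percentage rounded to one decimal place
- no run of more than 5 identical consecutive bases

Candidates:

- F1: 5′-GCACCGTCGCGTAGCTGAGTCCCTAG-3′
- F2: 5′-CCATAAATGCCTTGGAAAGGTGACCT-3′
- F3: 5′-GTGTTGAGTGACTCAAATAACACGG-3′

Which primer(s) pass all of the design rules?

None of the candidates satisfy all criteria.

F1 (26 nt, A=4 T=5 G=8 C=9): Tm = 2·9 + 4·17 = 86°C, outside 72–84°C ✗; length 26, outside 23–24 ✗; GC 17/26 = 65.4% ✓; longest run = 3 ✓ — fails.
F2 (26 nt, A=8 T=6 G=6 C=6): Tm = 2·14 + 4·12 = 76°C ✓; length 26, outside 23–24 ✗; GC 12/26 = 46.2% ✓; longest run = 3 ✓ — fails.
F3 (25 nt, A=8 T=6 G=7 C=4): Tm = 2·14 + 4·11 = 72°C ✓; length 25, outside 23–24 ✗; GC 11/25 = 44.0% ✓; longest run = 3 ✓ — fails.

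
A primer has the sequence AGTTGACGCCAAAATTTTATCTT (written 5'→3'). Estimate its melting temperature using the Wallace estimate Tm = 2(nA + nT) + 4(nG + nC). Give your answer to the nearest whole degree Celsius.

60°C

Base counts: A=7, T=9, G=3, C=4 (length 23).
Tm = 2·(7+9) + 4·(3+4) = 2·16 + 4·7 = 32 + 28 = 60°C.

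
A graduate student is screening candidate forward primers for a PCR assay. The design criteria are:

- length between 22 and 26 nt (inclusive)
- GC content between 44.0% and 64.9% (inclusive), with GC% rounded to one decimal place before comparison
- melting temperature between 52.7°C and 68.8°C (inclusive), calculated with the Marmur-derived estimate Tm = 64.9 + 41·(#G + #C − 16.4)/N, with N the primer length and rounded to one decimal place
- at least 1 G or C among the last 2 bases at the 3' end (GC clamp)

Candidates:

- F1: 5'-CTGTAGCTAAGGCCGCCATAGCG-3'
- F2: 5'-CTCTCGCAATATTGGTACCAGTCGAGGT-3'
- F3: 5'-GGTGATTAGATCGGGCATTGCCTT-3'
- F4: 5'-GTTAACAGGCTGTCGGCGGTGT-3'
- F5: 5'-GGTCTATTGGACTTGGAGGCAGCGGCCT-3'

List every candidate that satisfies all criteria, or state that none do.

F1 and F4.

F1 (23 nt, A=5 T=4 G=7 C=7): length 23 ✓; GC 14/23 = 60.9% ✓; Tm = 64.9 + 41·(14 − 16.4)/23 = 60.6°C ✓; 3' end CG has 2 G/C ✓ — passes.
F2 (28 nt, A=6 T=8 G=7 C=7): length 28, outside 22–26 ✗; GC 14/28 = 50.0% ✓; Tm = 64.9 + 41·(14 − 16.4)/28 = 61.4°C ✓; 3' end GT has 1 G/C ✓ — fails.
F3 (24 nt, A=4 T=8 G=8 C=4): length 24 ✓; GC 12/24 = 50.0% ✓; Tm = 64.9 + 41·(12 − 16.4)/24 = 57.4°C ✓; 3' end TT has 0 G/C, need ≥1 ✗ — fails.
F4 (22 nt, A=3 T=6 G=9 C=4): length 22 ✓; GC 13/22 = 59.1% ✓; Tm = 64.9 + 41·(13 − 16.4)/22 = 58.6°C ✓; 3' end GT has 1 G/C ✓ — passes.
F5 (28 nt, A=4 T=7 G=11 C=6): length 28, outside 22–26 ✗; GC 17/28 = 60.7% ✓; Tm = 64.9 + 41·(17 − 16.4)/28 = 65.8°C ✓; 3' end CT has 1 G/C ✓ — fails.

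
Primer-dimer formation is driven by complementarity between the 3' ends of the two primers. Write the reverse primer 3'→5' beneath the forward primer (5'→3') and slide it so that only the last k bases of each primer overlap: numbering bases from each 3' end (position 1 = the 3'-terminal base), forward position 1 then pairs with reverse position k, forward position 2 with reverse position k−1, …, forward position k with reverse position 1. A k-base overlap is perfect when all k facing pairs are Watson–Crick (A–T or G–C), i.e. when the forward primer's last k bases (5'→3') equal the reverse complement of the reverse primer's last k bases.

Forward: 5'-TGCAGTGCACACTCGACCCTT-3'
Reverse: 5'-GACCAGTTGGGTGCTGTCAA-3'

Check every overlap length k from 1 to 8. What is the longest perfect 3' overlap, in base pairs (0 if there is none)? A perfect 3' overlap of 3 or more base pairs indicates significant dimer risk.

Longest perfect overlap: 2 complementary base pairs; below the dimer-risk threshold (threshold 3).

Last 8 bases (5'→3') — forward …CGACCCTT, reverse …GCTGTCAA.
Reverse complement of the reverse primer's last 8 bases: TTGACAGC; its first k bases are the reverse complement of the reverse primer's last k bases, so a perfect k-base overlap needs the forward primer's last k bases to equal them.
Comparing (forward last k vs required): k=1: T vs T ✓; k=2: TT vs TT ✓; k=3: CTT vs TTG ✗; k=4: CCTT vs TTGA ✗; k=5: CCCTT vs TTGAC ✗; k=6: ACCCTT vs TTGACA ✗; k=7: GACCCTT vs TTGACAG ✗; k=8: CGACCCTT vs TTGACAGC ✗.
Perfect overlaps at k = 1, 2; the largest is 2.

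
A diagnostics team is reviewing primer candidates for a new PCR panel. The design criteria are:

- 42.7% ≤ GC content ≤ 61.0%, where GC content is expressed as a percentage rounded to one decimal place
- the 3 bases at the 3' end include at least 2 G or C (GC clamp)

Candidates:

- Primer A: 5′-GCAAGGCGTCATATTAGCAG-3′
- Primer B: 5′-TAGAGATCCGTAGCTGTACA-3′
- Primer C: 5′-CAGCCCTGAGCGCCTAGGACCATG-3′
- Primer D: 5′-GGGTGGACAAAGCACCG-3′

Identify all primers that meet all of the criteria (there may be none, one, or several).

Primer A (20 nt, A=6 T=4 G=6 C=4): GC 10/20 = 50.0% ✓; 3' end CAG has 2 G/C ✓ — passes.
Primer B (20 nt, A=6 T=5 G=5 C=4): GC 9/20 = 45.0% ✓; 3' end ACA has 1 G/C, need ≥2 ✗ — fails.
Primer C (24 nt, A=5 T=3 G=7 C=9): GC 16/24 = 66.7%, outside 42.7–61.0% ✗; 3' end ATG has 1 G/C, need ≥2 ✗ — fails.
Primer D (17 nt, A=5 T=1 G=7 C=4): GC 11/17 = 64.7%, outside 42.7–61.0% ✗; 3' end CCG has 3 G/C ✓ — fails.

Primer A only.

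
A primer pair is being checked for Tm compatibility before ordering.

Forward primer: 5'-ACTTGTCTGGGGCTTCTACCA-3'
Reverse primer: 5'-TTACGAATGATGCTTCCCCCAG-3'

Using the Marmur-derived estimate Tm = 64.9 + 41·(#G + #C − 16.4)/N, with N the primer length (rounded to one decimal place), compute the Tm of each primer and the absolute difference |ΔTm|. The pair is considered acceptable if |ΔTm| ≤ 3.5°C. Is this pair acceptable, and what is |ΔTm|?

Forward: G+C = 11, N = 21 → Tm = 64.9 + 41·(11 − 16.4)/21 = 54.4°C.
Reverse: G+C = 11, N = 22 → Tm = 64.9 + 41·(11 − 16.4)/22 = 54.8°C.
|ΔTm| = |54.4 − 54.8| = 0.4°C, ≤ 3.5°C.

|ΔTm| = 0.4°C; the pair is acceptable.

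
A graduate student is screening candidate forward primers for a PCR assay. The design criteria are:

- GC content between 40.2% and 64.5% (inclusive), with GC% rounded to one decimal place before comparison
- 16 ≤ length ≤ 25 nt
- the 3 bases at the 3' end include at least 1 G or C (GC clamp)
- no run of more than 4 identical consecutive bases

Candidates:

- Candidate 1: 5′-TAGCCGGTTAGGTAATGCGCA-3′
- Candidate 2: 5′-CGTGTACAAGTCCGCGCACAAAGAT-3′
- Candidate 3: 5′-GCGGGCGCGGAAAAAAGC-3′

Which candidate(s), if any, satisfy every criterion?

Candidate 1 (21 nt, A=5 T=5 G=7 C=4): GC 11/21 = 52.4% ✓; length 21 ✓; 3' end GCA has 2 G/C ✓; longest run = 2 ✓ — passes.
Candidate 2 (25 nt, A=8 T=4 G=6 C=7): GC 13/25 = 52.0% ✓; length 25 ✓; 3' end GAT has 1 G/C ✓; longest run = 3 ✓ — passes.
Candidate 3 (18 nt, A=6 T=0 G=8 C=4): GC 12/18 = 66.7%, outside 40.2–64.5% ✗; length 18 ✓; 3' end AGC has 2 G/C ✓; longest run = 6, exceeds 4 ✗ — fails.

Candidate 1 and Candidate 2.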